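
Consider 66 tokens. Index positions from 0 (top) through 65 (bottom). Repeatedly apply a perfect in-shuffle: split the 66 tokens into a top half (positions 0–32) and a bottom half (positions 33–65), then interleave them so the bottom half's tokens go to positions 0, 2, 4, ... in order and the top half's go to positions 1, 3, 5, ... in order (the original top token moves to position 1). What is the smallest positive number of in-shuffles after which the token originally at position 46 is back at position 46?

66

Follow position 46 under repeated in-shuffles:
46 → 26 → 53 → 40 → 14 → 29 → 59 → 52 → ... → 46 (length 66)
It first returns after 66 in-shuffles.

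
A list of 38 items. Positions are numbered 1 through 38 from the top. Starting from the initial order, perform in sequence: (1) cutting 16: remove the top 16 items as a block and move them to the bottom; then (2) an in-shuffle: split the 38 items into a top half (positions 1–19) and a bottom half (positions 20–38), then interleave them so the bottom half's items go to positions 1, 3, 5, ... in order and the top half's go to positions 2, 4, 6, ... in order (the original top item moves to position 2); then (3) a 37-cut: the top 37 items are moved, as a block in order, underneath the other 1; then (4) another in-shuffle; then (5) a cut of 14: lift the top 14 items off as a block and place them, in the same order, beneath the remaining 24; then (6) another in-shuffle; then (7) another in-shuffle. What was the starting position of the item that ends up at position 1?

3

Undo the operations in reverse order, starting from position 1:
  undo op 7 (in-shuffle, from bottom half): 1 ← 20
  undo op 6 (in-shuffle, from top half): 20 ← 10
  undo op 5 (cut 14): 10 ← 24
  undo op 4 (in-shuffle, from top half): 24 ← 12
  undo op 3 (cut 37): 12 ← 11
  undo op 2 (in-shuffle, from bottom half): 11 ← 25
  undo op 1 (cut 16): 25 ← 3
So the item at position 1 came from original position 3.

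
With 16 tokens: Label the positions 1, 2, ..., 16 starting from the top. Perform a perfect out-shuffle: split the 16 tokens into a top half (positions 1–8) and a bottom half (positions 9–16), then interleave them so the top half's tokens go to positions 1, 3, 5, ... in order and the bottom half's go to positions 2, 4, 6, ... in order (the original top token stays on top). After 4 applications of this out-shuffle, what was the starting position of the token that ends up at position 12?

Work backwards from position 12, undoing one out-shuffle at a time:
12 ← 14 ← 15 ← 8 ← 12
So the token now at position 12 started at position 12.

12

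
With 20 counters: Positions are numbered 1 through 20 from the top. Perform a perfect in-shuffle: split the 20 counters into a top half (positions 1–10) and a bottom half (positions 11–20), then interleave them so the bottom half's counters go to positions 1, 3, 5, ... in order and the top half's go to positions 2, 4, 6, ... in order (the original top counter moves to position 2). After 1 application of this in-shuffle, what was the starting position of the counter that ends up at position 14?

Work backwards from position 14, undoing one in-shuffle at a time:
14 ← 7
So the counter now at position 14 started at position 7.

7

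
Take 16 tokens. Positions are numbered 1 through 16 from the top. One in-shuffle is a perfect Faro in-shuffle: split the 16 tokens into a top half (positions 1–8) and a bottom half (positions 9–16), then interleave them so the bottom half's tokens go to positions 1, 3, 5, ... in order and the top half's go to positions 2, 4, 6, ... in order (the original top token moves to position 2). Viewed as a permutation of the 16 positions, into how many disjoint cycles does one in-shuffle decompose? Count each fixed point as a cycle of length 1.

Trace each unvisited position around until it returns:
(1 2 4 8 16 15 13 9) (3 6 12 7 14 11 5 10)
2 cycles in total.

2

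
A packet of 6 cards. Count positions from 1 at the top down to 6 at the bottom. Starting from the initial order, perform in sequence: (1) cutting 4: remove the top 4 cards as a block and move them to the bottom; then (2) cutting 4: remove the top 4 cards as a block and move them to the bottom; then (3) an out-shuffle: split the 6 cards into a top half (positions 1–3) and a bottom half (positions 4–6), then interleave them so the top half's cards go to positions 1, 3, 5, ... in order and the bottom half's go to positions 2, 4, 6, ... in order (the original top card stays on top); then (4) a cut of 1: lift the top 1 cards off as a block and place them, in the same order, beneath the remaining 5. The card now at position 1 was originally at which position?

6

Undo the operations in reverse order, starting from position 1:
  undo op 4 (cut 1): 1 ← 2
  undo op 3 (out-shuffle, from bottom half): 2 ← 4
  undo op 2 (cut 4): 4 ← 2
  undo op 1 (cut 4): 2 ← 6
So the card at position 1 came from original position 6.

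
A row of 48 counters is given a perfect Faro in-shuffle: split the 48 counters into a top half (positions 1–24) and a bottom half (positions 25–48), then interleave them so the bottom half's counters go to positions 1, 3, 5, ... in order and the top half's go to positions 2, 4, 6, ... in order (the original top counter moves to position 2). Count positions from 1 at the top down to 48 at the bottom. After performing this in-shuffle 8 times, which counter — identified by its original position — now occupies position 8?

Work backwards from position 8, undoing one in-shuffle at a time:
8 ← 4 ← 2 ← 1 ← 25 ← 37 ← 43 ← 46 ← 23
So the counter now at position 8 started at position 23.

23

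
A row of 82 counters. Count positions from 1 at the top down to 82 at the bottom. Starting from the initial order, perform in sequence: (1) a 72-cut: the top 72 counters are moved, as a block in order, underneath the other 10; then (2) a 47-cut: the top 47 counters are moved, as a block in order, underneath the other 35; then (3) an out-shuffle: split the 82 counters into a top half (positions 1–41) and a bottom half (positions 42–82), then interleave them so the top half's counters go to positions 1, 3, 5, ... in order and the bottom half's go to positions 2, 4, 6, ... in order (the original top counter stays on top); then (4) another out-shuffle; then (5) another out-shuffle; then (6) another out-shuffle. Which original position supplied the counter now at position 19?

Undo the operations in reverse order, starting from position 19:
  undo op 6 (out-shuffle, from top half): 19 ← 10
  undo op 5 (out-shuffle, from bottom half): 10 ← 46
  undo op 4 (out-shuffle, from bottom half): 46 ← 64
  undo op 3 (out-shuffle, from bottom half): 64 ← 73
  undo op 2 (cut 47): 73 ← 38
  undo op 1 (cut 72): 38 ← 28
So the counter at position 19 came from original position 28.

28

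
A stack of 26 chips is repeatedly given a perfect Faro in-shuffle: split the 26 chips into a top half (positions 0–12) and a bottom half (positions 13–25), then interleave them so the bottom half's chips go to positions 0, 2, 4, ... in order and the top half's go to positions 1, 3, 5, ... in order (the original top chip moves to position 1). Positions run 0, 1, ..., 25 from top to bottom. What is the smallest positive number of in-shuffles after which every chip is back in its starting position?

The in-shuffle permutes the 26 positions with cycle lengths [2, 6, 18].
Every chip is home exactly when every cycle has completed a whole number of laps, i.e. after lcm(2, 6, 18) = 18 in-shuffles.

18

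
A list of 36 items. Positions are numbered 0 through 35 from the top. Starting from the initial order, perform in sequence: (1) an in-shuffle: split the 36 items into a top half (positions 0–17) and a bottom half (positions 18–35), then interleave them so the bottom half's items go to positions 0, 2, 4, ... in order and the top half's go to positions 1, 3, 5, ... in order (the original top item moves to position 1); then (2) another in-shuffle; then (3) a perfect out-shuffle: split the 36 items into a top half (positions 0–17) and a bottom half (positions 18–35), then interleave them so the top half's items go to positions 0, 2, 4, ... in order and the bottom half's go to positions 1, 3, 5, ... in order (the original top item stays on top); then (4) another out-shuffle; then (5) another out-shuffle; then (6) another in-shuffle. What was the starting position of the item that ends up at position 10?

31

Undo the operations in reverse order, starting from position 10:
  undo op 6 (in-shuffle, from bottom half): 10 ← 23
  undo op 5 (out-shuffle, from bottom half): 23 ← 29
  undo op 4 (out-shuffle, from bottom half): 29 ← 32
  undo op 3 (out-shuffle, from top half): 32 ← 16
  undo op 2 (in-shuffle, from bottom half): 16 ← 26
  undo op 1 (in-shuffle, from bottom half): 26 ← 31
So the item at position 10 came from original position 31.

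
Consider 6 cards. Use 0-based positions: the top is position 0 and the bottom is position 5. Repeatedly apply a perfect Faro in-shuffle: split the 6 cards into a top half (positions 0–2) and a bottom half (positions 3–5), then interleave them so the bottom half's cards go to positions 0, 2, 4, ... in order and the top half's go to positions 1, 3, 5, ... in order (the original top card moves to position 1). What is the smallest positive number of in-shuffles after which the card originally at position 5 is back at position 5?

Follow position 5 under repeated in-shuffles:
5 → 4 → 2 → 5
It first returns after 3 in-shuffles.

3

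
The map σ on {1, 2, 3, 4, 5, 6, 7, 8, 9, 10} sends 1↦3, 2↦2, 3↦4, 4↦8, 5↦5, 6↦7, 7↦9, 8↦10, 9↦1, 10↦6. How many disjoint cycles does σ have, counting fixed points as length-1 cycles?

Cycle decomposition: (1 3 4 8 10 6 7 9) (2) (5).
3 cycles.

3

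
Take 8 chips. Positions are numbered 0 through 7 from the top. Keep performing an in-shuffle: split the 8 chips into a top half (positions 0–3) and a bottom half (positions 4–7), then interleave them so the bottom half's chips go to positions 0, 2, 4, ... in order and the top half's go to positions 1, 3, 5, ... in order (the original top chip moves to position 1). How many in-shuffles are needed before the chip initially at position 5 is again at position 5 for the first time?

2

Follow position 5 under repeated in-shuffles:
5 → 2 → 5
It first returns after 2 in-shuffles.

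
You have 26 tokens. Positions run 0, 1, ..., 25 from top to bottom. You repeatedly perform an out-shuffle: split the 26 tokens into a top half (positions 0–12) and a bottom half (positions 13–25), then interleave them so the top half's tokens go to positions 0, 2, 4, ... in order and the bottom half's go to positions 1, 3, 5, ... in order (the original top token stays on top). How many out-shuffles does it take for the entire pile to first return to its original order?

20

The out-shuffle permutes the 26 positions with cycle lengths [1, 1, 4, 20].
Every token is home exactly when every cycle has completed a whole number of laps, i.e. after lcm(1, 4, 20) = 20 out-shuffles.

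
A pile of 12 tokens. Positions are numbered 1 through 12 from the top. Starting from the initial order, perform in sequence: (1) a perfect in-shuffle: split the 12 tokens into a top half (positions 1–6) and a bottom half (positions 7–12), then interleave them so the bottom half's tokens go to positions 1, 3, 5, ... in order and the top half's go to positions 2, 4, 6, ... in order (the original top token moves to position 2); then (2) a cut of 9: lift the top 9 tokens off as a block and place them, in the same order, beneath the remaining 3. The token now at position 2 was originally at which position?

Undo the operations in reverse order, starting from position 2:
  undo op 2 (cut 9): 2 ← 11
  undo op 1 (in-shuffle, from bottom half): 11 ← 12
So the token at position 2 came from original position 12.

12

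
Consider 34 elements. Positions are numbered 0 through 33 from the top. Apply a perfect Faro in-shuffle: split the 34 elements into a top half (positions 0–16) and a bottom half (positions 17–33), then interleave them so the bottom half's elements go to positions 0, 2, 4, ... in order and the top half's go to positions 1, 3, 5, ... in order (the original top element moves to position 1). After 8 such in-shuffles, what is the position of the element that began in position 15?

0

Track the element's position through each in-shuffle:
15 → 31 → 28 → 22 → 10 → 21 → 8 → 17 → 0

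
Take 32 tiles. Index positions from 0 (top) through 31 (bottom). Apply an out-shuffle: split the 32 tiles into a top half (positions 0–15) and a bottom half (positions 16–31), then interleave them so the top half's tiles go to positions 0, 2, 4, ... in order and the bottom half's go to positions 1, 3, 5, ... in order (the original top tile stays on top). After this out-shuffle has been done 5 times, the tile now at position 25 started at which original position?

Work backwards from position 25, undoing one out-shuffle at a time:
25 ← 28 ← 14 ← 7 ← 19 ← 25
So the tile now at position 25 started at position 25.

25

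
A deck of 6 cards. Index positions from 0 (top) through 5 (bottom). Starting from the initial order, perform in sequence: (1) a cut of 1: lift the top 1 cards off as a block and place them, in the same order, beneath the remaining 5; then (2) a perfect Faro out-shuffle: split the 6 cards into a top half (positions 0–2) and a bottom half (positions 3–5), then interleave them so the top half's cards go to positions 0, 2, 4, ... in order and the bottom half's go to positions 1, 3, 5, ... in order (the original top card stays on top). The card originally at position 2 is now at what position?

Track the card from position 2 forward through each operation:
  after op 1 (cut 1): 2 → 1
  after op 2 (out-shuffle): 1 → 2

2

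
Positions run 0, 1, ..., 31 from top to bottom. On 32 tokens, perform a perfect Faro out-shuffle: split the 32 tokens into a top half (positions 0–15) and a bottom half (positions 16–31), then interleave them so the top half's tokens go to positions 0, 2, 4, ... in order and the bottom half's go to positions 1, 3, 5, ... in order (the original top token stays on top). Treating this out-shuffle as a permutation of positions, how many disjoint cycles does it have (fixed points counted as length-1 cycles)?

8

Trace each unvisited position around until it returns:
(0) (1 2 4 8 16) (3 6 12 24 17) (5 10 20 9 18) (7 14 28 25 19) (11 22 13 26 21) (15 30 29 27 23) (31)
8 cycles in total.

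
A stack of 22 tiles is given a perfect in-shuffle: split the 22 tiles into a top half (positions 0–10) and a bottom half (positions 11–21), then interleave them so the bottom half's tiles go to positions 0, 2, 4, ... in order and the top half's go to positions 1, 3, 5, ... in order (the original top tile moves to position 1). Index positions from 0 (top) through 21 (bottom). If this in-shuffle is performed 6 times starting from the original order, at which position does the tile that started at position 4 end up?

20

Track the tile's position through each in-shuffle:
4 → 9 → 19 → 16 → 10 → 21 → 20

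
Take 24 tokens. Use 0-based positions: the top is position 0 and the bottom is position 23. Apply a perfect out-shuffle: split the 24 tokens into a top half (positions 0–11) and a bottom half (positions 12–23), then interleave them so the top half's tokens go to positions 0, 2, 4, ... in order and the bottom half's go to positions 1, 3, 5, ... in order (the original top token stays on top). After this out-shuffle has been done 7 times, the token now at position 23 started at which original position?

23

Work backwards from position 23, undoing one out-shuffle at a time:
23 ← 23 ← 23 ← 23 ← 23 ← 23 ← 23 ← 23
So the token now at position 23 started at position 23.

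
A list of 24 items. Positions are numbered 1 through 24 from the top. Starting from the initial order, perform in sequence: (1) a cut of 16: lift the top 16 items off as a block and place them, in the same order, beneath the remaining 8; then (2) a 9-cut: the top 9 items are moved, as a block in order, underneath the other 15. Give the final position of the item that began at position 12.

Track the item from position 12 forward through each operation:
  after op 1 (cut 16): 12 → 20
  after op 2 (cut 9): 20 → 11

11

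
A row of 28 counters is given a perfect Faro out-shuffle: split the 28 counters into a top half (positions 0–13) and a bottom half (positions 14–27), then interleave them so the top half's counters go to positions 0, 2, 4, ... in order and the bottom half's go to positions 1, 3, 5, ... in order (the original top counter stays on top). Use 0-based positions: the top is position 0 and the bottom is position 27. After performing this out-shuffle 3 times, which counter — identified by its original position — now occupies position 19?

Work backwards from position 19, undoing one out-shuffle at a time:
19 ← 23 ← 25 ← 26
So the counter now at position 19 started at position 26.

26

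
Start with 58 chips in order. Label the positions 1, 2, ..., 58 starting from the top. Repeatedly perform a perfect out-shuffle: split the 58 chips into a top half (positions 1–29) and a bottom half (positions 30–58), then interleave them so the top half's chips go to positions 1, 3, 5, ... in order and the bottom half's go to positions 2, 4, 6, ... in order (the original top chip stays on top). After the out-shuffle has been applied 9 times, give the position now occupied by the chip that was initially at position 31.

28

Track the chip's position through each out-shuffle:
31 → 4 → 7 → 13 → 25 → 49 → 40 → 22 → 43 → 28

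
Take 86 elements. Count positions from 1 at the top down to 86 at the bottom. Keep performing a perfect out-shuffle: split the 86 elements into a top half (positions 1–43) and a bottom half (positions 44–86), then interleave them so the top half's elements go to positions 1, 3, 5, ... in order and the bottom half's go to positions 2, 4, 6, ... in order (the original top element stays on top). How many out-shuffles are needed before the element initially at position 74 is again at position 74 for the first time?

Follow position 74 under repeated out-shuffles:
74 → 62 → 38 → 75 → 64 → 42 → 83 → 80 → 74
It first returns after 8 out-shuffles.

8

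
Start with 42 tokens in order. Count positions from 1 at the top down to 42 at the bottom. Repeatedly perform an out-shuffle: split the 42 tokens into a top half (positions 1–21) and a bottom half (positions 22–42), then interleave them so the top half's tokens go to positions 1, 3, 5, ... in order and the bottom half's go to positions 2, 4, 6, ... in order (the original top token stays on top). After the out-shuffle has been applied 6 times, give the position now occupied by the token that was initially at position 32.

Track the token's position through each out-shuffle:
32 → 22 → 2 → 3 → 5 → 9 → 17

17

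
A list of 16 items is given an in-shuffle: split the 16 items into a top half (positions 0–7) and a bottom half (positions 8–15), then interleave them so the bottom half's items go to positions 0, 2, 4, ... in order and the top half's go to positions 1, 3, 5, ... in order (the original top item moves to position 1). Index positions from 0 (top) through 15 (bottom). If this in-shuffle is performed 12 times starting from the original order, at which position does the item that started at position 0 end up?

Track the item's position through each in-shuffle:
0 → 1 → 3 → 7 → 15 → 14 → 12 → 8 → 0 → 1 → 3 → 7 → 15

15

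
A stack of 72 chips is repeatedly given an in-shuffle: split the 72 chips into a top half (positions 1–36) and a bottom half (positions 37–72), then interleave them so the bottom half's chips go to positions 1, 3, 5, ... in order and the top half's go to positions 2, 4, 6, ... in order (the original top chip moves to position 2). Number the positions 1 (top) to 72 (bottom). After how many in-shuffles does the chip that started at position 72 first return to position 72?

Follow position 72 under repeated in-shuffles:
72 → 71 → 69 → 65 → 57 → 41 → 9 → 18 → 36 → 72
It first returns after 9 in-shuffles.

9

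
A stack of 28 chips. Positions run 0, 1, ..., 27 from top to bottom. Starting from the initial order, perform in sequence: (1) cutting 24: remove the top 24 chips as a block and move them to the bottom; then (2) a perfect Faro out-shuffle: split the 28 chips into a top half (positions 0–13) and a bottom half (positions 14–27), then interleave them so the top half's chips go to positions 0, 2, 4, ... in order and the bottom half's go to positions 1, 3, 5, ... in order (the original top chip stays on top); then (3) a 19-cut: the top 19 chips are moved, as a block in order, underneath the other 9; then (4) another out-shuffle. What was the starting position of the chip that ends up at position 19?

Undo the operations in reverse order, starting from position 19:
  undo op 4 (out-shuffle, from bottom half): 19 ← 23
  undo op 3 (cut 19): 23 ← 14
  undo op 2 (out-shuffle, from top half): 14 ← 7
  undo op 1 (cut 24): 7 ← 3
So the chip at position 19 came from original position 3.

3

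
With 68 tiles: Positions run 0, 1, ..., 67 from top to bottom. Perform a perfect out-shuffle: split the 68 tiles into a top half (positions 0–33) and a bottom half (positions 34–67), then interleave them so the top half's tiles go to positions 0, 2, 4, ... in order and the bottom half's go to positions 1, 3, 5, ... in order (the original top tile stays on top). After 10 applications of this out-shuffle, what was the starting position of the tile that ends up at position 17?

15

Work backwards from position 17, undoing one out-shuffle at a time:
17 ← 42 ← 21 ← 44 ← 22 ← 11 ← 39 ← 53 ← 60 ← 30 ← 15
So the tile now at position 17 started at position 15.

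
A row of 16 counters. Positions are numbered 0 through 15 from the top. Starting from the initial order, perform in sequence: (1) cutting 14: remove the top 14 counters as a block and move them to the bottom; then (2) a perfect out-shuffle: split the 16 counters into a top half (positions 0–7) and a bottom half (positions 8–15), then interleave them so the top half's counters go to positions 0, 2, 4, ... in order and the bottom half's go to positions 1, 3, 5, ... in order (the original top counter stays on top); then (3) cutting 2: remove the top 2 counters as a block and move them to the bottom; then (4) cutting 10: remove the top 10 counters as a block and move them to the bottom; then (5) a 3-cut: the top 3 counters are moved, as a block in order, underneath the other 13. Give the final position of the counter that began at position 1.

7

Track the counter from position 1 forward through each operation:
  after op 1 (cut 14): 1 → 3
  after op 2 (out-shuffle): 3 → 6
  after op 3 (cut 2): 6 → 4
  after op 4 (cut 10): 4 → 10
  after op 5 (cut 3): 10 → 7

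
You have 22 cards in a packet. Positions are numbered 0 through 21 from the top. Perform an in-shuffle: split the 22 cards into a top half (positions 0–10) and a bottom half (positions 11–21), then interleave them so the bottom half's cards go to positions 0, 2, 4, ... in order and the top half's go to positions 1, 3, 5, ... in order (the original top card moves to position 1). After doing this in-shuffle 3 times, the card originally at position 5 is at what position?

Track the card's position through each in-shuffle:
5 → 11 → 0 → 1

1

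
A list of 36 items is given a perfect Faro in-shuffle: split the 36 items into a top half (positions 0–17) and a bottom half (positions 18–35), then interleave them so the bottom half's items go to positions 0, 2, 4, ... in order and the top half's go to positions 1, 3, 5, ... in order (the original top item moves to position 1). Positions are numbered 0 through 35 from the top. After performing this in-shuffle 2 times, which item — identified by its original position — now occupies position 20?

32

Work backwards from position 20, undoing one in-shuffle at a time:
20 ← 28 ← 32
So the item now at position 20 started at position 32.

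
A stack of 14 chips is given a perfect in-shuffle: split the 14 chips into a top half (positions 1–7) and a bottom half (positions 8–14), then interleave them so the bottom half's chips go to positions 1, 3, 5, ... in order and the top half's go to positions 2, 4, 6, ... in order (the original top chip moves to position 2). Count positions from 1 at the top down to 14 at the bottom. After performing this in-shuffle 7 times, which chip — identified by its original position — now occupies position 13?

Work backwards from position 13, undoing one in-shuffle at a time:
13 ← 14 ← 7 ← 11 ← 13 ← 14 ← 7 ← 11
So the chip now at position 13 started at position 11.

11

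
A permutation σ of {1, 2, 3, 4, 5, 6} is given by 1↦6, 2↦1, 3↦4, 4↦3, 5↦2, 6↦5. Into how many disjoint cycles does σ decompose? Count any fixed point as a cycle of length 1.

Cycle decomposition: (1 6 5 2) (3 4).
2 cycles.

2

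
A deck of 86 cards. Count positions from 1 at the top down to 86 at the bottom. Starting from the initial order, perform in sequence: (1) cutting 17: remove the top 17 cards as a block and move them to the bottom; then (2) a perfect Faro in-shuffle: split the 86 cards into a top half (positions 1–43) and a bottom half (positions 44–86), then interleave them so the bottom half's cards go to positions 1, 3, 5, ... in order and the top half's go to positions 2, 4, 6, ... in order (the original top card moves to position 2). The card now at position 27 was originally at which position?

74

Undo the operations in reverse order, starting from position 27:
  undo op 2 (in-shuffle, from bottom half): 27 ← 57
  undo op 1 (cut 17): 57 ← 74
So the card at position 27 came from original position 74.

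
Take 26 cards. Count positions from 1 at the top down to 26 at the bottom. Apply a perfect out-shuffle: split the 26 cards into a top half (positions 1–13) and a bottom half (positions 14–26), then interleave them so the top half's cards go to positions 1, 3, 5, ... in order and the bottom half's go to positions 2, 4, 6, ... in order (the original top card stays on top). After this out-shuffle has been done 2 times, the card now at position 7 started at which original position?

15

Work backwards from position 7, undoing one out-shuffle at a time:
7 ← 4 ← 15
So the card now at position 7 started at position 15.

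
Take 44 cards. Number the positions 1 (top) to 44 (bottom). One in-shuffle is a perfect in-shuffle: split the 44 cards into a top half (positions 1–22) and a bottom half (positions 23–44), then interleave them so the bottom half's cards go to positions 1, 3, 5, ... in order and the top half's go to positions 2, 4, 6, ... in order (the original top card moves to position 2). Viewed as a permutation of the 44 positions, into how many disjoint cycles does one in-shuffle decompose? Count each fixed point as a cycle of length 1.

7

Trace each unvisited position around until it returns:
(1 2 4 8 16 32 ... len 12) (3 6 12 24) (5 10 20 40 35 25) (7 14 28 11 22 44 ... len 12) (9 18 36 27) (15 30) (21 42 39 33)
7 cycles in total.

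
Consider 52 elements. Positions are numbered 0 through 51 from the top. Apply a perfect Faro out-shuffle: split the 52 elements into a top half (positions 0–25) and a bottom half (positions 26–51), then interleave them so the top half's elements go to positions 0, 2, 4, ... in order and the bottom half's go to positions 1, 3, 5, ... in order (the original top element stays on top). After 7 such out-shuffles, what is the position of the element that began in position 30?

15

Track the element's position through each out-shuffle:
30 → 9 → 18 → 36 → 21 → 42 → 33 → 15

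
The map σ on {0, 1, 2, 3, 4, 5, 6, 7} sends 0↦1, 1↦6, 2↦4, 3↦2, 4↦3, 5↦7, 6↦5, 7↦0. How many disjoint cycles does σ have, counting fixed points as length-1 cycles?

Cycle decomposition: (0 1 6 5 7) (2 4 3).
2 cycles.

2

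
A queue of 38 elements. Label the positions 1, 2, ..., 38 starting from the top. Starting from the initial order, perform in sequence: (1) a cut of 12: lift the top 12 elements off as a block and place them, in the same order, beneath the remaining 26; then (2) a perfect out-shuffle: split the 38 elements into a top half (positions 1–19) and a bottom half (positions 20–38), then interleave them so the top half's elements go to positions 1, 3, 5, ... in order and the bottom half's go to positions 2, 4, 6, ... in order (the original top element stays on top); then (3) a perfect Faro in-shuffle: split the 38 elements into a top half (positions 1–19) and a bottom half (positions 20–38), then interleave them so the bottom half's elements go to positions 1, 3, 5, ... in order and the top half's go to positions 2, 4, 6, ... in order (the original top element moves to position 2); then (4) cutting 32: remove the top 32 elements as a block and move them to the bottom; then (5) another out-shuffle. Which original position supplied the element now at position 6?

Undo the operations in reverse order, starting from position 6:
  undo op 5 (out-shuffle, from bottom half): 6 ← 22
  undo op 4 (cut 32): 22 ← 16
  undo op 3 (in-shuffle, from top half): 16 ← 8
  undo op 2 (out-shuffle, from bottom half): 8 ← 23
  undo op 1 (cut 12): 23 ← 35
So the element at position 6 came from original position 35.

35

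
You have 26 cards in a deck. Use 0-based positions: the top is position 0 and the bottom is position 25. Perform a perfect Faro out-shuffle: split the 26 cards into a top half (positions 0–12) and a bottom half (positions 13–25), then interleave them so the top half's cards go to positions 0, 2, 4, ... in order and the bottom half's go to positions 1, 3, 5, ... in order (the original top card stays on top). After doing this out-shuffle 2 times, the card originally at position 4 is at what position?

Track the card's position through each out-shuffle:
4 → 8 → 16

16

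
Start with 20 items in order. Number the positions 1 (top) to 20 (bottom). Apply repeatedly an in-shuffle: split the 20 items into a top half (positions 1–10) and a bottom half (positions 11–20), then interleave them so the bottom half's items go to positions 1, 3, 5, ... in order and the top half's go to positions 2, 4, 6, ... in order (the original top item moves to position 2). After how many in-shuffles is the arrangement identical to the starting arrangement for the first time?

6

The in-shuffle permutes the 20 positions with cycle lengths [2, 3, 3, 6, 6].
Every item is home exactly when every cycle has completed a whole number of laps, i.e. after lcm(2, 3, 6) = 6 in-shuffles.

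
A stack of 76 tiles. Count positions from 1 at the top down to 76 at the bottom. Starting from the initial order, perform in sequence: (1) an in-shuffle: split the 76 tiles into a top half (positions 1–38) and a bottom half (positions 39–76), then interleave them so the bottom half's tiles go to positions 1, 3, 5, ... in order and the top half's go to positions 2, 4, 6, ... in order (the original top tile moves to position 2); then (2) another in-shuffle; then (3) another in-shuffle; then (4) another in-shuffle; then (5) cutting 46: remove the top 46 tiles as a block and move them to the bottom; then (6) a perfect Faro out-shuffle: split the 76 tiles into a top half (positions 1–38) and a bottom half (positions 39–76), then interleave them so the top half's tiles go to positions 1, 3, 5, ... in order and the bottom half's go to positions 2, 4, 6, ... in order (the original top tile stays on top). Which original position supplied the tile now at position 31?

52

Undo the operations in reverse order, starting from position 31:
  undo op 6 (out-shuffle, from top half): 31 ← 16
  undo op 5 (cut 46): 16 ← 62
  undo op 4 (in-shuffle, from top half): 62 ← 31
  undo op 3 (in-shuffle, from bottom half): 31 ← 54
  undo op 2 (in-shuffle, from top half): 54 ← 27
  undo op 1 (in-shuffle, from bottom half): 27 ← 52
So the tile at position 31 came from original position 52.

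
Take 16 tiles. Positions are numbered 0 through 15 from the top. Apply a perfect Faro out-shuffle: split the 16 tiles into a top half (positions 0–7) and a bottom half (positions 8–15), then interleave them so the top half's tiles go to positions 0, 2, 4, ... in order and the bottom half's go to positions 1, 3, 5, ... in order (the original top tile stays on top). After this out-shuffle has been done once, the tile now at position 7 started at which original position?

11

Work backwards from position 7, undoing one out-shuffle at a time:
7 ← 11
So the tile now at position 7 started at position 11.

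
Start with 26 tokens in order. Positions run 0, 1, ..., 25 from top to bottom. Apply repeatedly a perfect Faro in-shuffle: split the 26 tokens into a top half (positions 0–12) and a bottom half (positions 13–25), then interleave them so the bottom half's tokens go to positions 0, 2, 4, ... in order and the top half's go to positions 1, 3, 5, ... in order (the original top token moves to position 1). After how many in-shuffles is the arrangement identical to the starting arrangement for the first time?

The in-shuffle permutes the 26 positions with cycle lengths [2, 6, 18].
Every token is home exactly when every cycle has completed a whole number of laps, i.e. after lcm(2, 6, 18) = 18 in-shuffles.

18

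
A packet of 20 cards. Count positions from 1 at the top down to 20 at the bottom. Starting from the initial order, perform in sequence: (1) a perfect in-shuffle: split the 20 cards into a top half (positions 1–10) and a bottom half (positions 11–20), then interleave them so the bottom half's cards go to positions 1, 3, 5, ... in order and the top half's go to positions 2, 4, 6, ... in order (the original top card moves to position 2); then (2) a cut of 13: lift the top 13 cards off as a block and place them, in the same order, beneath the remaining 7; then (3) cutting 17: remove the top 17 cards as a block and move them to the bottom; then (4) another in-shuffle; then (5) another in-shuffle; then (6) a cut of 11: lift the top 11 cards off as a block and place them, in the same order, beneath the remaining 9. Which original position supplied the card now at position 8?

10

Undo the operations in reverse order, starting from position 8:
  undo op 6 (cut 11): 8 ← 19
  undo op 5 (in-shuffle, from bottom half): 19 ← 20
  undo op 4 (in-shuffle, from top half): 20 ← 10
  undo op 3 (cut 17): 10 ← 7
  undo op 2 (cut 13): 7 ← 20
  undo op 1 (in-shuffle, from top half): 20 ← 10
So the card at position 8 came from original position 10.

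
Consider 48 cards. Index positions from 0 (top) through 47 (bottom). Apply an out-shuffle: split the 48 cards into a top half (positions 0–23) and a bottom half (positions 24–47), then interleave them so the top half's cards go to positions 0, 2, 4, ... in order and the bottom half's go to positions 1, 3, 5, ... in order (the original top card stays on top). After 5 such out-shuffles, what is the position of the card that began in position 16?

42

Track the card's position through each out-shuffle:
16 → 32 → 17 → 34 → 21 → 42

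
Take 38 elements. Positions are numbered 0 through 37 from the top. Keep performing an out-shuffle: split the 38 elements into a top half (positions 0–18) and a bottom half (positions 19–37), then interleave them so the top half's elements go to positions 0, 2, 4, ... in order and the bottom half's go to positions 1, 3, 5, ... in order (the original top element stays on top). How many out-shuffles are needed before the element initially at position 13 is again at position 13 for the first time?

Follow position 13 under repeated out-shuffles:
13 → 26 → 15 → 30 → 23 → 9 → 18 → 36 → ... → 13 (length 36)
It first returns after 36 out-shuffles.

36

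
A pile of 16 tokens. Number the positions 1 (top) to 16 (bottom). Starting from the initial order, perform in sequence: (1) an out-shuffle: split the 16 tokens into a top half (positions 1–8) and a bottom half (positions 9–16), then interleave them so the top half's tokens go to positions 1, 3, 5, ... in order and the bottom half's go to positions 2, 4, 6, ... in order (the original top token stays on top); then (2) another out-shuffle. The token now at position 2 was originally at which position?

Undo the operations in reverse order, starting from position 2:
  undo op 2 (out-shuffle, from bottom half): 2 ← 9
  undo op 1 (out-shuffle, from top half): 9 ← 5
So the token at position 2 came from original position 5.

5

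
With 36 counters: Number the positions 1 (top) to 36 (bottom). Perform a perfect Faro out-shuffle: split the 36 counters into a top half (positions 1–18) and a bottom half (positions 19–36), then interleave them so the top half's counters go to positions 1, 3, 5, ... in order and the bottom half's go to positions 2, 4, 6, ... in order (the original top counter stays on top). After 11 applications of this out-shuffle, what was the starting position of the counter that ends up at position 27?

18

Work backwards from position 27, undoing one out-shuffle at a time:
27 ← 14 ← 25 ← 13 ← 7 ← 4 ← 20 ← 28 ← 32 ← 34 ← 35 ← 18
So the counter now at position 27 started at position 18.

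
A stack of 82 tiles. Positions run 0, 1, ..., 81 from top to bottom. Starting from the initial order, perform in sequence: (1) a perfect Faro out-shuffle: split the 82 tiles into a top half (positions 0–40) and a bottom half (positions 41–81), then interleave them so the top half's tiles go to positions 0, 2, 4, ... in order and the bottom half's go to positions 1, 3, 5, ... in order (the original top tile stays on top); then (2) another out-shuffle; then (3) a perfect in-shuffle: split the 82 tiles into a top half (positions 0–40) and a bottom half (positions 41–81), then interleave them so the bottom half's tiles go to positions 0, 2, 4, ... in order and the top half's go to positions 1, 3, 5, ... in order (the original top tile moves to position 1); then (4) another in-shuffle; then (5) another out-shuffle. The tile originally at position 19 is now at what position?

Track the tile from position 19 forward through each operation:
  after op 1 (out-shuffle): 19 → 38
  after op 2 (out-shuffle): 38 → 76
  after op 3 (in-shuffle): 76 → 70
  after op 4 (in-shuffle): 70 → 58
  after op 5 (out-shuffle): 58 → 35

35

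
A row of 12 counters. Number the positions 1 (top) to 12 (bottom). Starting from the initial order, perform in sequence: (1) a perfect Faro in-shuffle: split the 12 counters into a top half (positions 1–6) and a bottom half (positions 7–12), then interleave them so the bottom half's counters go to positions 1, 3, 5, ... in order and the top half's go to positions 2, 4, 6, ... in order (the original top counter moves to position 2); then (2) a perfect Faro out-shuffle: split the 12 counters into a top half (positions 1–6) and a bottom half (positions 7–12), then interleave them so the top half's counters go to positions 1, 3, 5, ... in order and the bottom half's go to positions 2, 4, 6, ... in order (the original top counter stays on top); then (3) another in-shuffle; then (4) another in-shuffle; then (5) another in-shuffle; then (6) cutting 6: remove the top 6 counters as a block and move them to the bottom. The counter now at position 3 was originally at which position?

11

Undo the operations in reverse order, starting from position 3:
  undo op 6 (cut 6): 3 ← 9
  undo op 5 (in-shuffle, from bottom half): 9 ← 11
  undo op 4 (in-shuffle, from bottom half): 11 ← 12
  undo op 3 (in-shuffle, from top half): 12 ← 6
  undo op 2 (out-shuffle, from bottom half): 6 ← 9
  undo op 1 (in-shuffle, from bottom half): 9 ← 11
So the counter at position 3 came from original position 11.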